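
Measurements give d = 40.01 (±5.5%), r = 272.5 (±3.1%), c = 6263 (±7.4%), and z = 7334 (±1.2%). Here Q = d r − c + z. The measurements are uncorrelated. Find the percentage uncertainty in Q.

6.97%

Let p = d·r = 10900. δp/p = √((1·δd/d)² + (1·δr/r)²) = √(0.00302 + 0.000961) = 0.0631, so δp = 688.
Q = p − c + z: δQ = √(δp² + δc² + δz²) = √(4.74e+05 + 2.15e+05 + 7750) = 834
Q = 11970, so δQ/Q = 834/11970 = 0.0697.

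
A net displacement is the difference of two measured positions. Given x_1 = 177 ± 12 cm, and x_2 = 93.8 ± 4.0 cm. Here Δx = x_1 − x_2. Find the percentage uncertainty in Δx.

For a sum/difference, combine absolute errors in quadrature:
  (δx_1)² = 144;  (δx_2)² = 16.0
δΔx = √(160) = 12.6 cm
Δx = 83.2 cm, so δΔx/Δx = 12.6/83.2 = 0.152.

15.2%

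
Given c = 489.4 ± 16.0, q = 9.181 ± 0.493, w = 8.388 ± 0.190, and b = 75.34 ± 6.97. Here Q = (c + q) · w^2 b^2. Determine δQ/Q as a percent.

19.3%

Let u = c + q = 498.6. δu = √(δc² + δq²) = √(256 + 0.243) = 16.0, so δu/u = 0.0321.
Q is then a monomial in u, w, b:
δQ/Q = √((δu/u)² + (2·δw/w)² + (2·δb/b)²) = √(0.00103 + 0.00205 + 0.0342) = 0.193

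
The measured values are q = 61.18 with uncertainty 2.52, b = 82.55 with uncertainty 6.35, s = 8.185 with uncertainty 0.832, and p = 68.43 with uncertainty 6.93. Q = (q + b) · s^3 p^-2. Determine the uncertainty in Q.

6.21

Let u = q + b = 143.7. δu = √(δq² + δb²) = √(6.35 + 40.3) = 6.83, so δu/u = 0.0475.
Q is then a monomial in u, s, p:
δQ/Q = √((δu/u)² + (3·δs/s)² + (-2·δp/p)²) = √(0.00226 + 0.0930 + 0.0410) = 0.369
Q = 16.83, so δQ = 0.369 × 16.83 = 6.21.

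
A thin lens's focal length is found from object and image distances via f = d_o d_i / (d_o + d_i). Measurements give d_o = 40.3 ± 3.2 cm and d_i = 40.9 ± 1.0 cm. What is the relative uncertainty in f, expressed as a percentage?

∂f/∂d_o = (d_i/(d_o+d_i))² = 0.254;  ∂f/∂d_i = (d_o/(d_o+d_i))² = 0.246
δf = √((∂f/∂d_o · δd_o)² + (∂f/∂d_i · δd_i)²) = √(0.659 + 0.0607) = 0.848 cm
f = 20.3 cm, so δf/f = 0.848/20.3 = 0.0418.

4.18%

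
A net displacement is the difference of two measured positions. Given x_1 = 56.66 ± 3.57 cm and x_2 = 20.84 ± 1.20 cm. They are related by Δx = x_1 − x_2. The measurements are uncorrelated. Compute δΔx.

Each term contributes (cᵢ δxᵢ)² to (δΔx)²:
  (δx_1)² = 12.7;  (δx_2)² = 1.44
δΔx = √(14.2) = 3.77 cm

3.77 cm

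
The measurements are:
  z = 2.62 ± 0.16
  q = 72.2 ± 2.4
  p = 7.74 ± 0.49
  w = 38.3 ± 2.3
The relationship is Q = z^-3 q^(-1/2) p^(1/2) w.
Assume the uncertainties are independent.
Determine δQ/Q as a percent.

Since Q is a product/quotient, work with relative uncertainties:
  (-3·δz/z)² = (-3×0.0611)² = 0.0336;  (−½·δq/q)² = (-0.5×0.0332)² = 0.000276;  (½·δp/p)² = (0.5×0.0633)² = 0.00100;  (1·δw/w)² = (1×0.0601)² = 0.00361
δQ/Q = √(0.0384) = 0.196

19.6%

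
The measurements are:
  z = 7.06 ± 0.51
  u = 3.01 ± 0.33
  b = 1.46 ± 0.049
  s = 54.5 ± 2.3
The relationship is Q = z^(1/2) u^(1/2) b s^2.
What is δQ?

2240

Relative error in a monomial: (δQ/Q)² = Σ (nᵢ · δxᵢ/xᵢ)².
  (½·δz/z)² = (0.5×0.0722)² = 0.00130;  (½·δu/u)² = (0.5×0.110)² = 0.00300;  (1·δb/b)² = (1×0.0336)² = 0.00113;  (2·δs/s)² = (2×0.0422)² = 0.00712
δQ/Q = √(0.0126) = 0.112
Q = 20000, so δQ = 0.112 × 20000 = 2240.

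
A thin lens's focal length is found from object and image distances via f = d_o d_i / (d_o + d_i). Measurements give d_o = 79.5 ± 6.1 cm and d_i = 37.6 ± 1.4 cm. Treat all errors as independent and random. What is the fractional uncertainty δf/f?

0.0353

∂f/∂d_o = (d_i/(d_o+d_i))² = 0.103;  ∂f/∂d_i = (d_o/(d_o+d_i))² = 0.461
δf = √((∂f/∂d_o · δd_o)² + (∂f/∂d_i · δd_i)²) = √(0.396 + 0.416) = 0.901 cm
f = 25.5 cm, so δf/f = 0.901/25.5 = 0.0353.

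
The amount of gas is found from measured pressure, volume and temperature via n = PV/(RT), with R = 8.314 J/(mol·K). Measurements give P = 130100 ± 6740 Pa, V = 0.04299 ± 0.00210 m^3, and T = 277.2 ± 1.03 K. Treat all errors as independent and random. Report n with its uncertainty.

2.427 ± 0.173 mol

Products/powers → add relative errors in quadrature, weighted by exponent:
  (1·δP/P)² = (1×0.0518)² = 0.00268;  (1·δV/V)² = (1×0.0488)² = 0.00239;  (-1·δT/T)² = (-1×0.00372)² = 1.38e-05
δn/n = √(0.00508) = 0.0713
n = 2.427 mol, so δn = 0.0713 × 2.427 = 0.173 mol.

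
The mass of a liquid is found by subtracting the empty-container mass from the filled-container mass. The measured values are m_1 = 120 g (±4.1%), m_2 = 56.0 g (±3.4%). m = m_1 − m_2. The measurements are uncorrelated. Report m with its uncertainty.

64.0 ± 5.28 g

Each term contributes (cᵢ δxᵢ)² to (δm)²:
  (δm_1)² = 24.2;  (δm_2)² = 3.63
δm = √(27.8) = 5.28 g
m = 64.0 g.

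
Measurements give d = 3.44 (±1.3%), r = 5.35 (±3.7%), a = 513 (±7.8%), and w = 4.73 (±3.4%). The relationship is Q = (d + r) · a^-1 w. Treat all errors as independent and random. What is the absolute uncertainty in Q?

Let u = d + r = 8.79. δu = √(δd² + δr²) = √(0.00200 + 0.0392) = 0.203, so δu/u = 0.0231.
Q is then a monomial in u, a, w:
δQ/Q = √((δu/u)² + (-1·δa/a)² + (1·δw/w)²) = √(0.000533 + 0.00608 + 0.00116) = 0.0882
Q = 0.0810, so δQ = 0.0882 × 0.0810 = 0.00715.

0.00715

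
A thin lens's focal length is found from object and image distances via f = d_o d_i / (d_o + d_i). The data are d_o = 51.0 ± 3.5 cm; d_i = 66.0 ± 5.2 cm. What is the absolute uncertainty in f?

∂f/∂d_o = (d_i/(d_o+d_i))² = 0.318;  ∂f/∂d_i = (d_o/(d_o+d_i))² = 0.190
δf = √((∂f/∂d_o · δd_o)² + (∂f/∂d_i · δd_i)²) = √(1.24 + 0.976) = 1.49 cm

1.49 cm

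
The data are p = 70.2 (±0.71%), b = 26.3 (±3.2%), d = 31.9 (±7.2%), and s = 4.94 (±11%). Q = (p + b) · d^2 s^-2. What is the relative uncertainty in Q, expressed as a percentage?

26.3%

Let u = p + b = 96.5. δu = √(δp² + δb²) = √(0.248 + 0.708) = 0.978, so δu/u = 0.0101.
Q is then a monomial in u, d, s:
δQ/Q = √((δu/u)² + (2·δd/d)² + (-2·δs/s)²) = √(0.000103 + 0.0207 + 0.0484) = 0.263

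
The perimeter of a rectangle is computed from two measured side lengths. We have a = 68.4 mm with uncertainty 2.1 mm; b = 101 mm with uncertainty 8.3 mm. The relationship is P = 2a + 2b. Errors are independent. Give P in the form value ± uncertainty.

Absolute uncertainties add in quadrature for a linear combination:
  (2·δa)² = 17.6;  (2·δb)² = 276
δP = √(293) = 17.1 mm
P = 339 mm.

339 ± 17.1 mm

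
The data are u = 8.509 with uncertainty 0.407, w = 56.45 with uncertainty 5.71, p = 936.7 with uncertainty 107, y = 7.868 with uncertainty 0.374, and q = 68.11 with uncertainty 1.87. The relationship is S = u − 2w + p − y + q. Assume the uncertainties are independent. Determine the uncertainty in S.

108

Sums and differences: (δS)² = Σ (cᵢ δxᵢ)².
  (δu)² = 0.166;  (2·δw)² = 130;  (δp)² = 11400;  (δy)² = 0.140;  (δq)² = 3.50
δS = √(11600) = 108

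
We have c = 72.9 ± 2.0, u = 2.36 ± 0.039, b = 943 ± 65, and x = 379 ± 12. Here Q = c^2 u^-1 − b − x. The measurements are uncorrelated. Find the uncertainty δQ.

Let p = c^2·u^-1 = 2250. δp/p = √((2·δc/c)² + (-1·δu/u)²) = √(0.00301 + 0.000273) = 0.0573, so δp = 129.
Q = p − b − x: δQ = √(δp² + δb² + δx²) = √(16700 + 4220 + 144) = 145

145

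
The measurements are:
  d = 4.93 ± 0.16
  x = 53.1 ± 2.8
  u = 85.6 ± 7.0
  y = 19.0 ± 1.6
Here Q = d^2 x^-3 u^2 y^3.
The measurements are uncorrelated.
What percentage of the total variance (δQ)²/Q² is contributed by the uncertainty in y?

53.3%

(δQ/Q)² = (2·δd/d)² + (-3·δx/x)² + (2·δu/u)² + (3·δy/y)²
  d term: (2×0.0325)² = 0.00421
  x term: (-3×0.0527)² = 0.0250
  u term: (2×0.0818)² = 0.0267
  y term: (3×0.0842)² = 0.0638
Total = 0.120. Share from y = 0.0638/0.120 = 0.533.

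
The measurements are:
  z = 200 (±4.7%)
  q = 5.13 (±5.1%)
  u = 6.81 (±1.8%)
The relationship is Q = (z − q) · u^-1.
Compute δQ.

1.47

Let w = z − q = 195. δw = √(δz² + δq²) = √(88.4 + 0.0685) = 9.40, so δw/w = 0.0483.
Q is then a monomial in w, u:
δQ/Q = √((δw/w)² + (-1·δu/u)²) = √(0.00233 + 0.000324) = 0.0515
Q = 28.6, so δQ = 0.0515 × 28.6 = 1.47.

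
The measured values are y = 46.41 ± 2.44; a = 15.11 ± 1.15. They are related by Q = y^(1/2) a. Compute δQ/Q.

0.0805

Relative error in a monomial: (δQ/Q)² = Σ (nᵢ · δxᵢ/xᵢ)².
  (½·δy/y)² = (0.5×0.0526)² = 0.000691;  (1·δa/a)² = (1×0.0761)² = 0.00579
δQ/Q = √(0.00648) = 0.0805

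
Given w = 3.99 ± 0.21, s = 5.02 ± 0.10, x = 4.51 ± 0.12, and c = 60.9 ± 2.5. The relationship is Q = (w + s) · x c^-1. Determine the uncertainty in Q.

0.0369

Let u = w + s = 9.01. δu = √(δw² + δs²) = √(0.0441 + 0.0100) = 0.233, so δu/u = 0.0258.
Q is then a monomial in u, x, c:
δQ/Q = √((δu/u)² + (1·δx/x)² + (-1·δc/c)²) = √(0.000666 + 0.000708 + 0.00169) = 0.0553
Q = 0.667, so δQ = 0.0553 × 0.667 = 0.0369.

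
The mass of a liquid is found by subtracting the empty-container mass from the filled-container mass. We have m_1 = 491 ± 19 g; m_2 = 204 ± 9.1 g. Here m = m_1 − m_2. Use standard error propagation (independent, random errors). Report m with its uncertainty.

287 ± 21.1 g

Sums and differences: (δm)² = Σ (cᵢ δxᵢ)².
  (δm_1)² = 361;  (δm_2)² = 82.8
δm = √(444) = 21.1 g
m = 287 g.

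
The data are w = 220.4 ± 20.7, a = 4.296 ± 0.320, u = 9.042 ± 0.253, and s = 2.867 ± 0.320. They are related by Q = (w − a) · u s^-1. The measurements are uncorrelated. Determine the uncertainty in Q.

102

Let h = w − a = 216.1. δh = √(δw² + δa²) = √(428 + 0.102) = 20.7, so δh/h = 0.0958.
Q is then a monomial in h, u, s:
δQ/Q = √((δh/h)² + (1·δu/u)² + (-1·δs/s)²) = √(0.00918 + 0.000783 + 0.0125) = 0.150
Q = 681.6, so δQ = 0.150 × 681.6 = 102.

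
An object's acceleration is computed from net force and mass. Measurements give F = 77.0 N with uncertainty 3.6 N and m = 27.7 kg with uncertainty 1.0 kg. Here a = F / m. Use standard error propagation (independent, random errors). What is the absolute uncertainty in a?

0.164 m/s^2

Products/powers → add relative errors in quadrature, weighted by exponent:
  (1·δF/F)² = (1×0.0468)² = 0.00219;  (-1·δm/m)² = (-1×0.0361)² = 0.00130
δa/a = √(0.00349) = 0.0591
a = 2.78 m/s^2, so δa = 0.0591 × 2.78 = 0.164 m/s^2.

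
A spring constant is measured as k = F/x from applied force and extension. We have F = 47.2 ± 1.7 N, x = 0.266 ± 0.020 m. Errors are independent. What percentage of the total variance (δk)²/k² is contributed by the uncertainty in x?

81.3%

(δk/k)² = (1·δF/F)² + (-1·δx/x)²
  F term: (1×0.0360)² = 0.00130
  x term: (-1×0.0752)² = 0.00565
Total = 0.00695. Share from x = 0.00565/0.00695 = 0.813.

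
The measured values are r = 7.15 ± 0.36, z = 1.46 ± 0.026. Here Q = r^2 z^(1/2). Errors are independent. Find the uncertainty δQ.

6.24

Q is a product of powers, so relative uncertainties combine in quadrature:
  (2·δr/r)² = (2×0.0503)² = 0.0101;  (½·δz/z)² = (0.5×0.0178)² = 7.93e-05
δQ/Q = √(0.0102) = 0.101
Q = 61.8, so δQ = 0.101 × 61.8 = 6.24.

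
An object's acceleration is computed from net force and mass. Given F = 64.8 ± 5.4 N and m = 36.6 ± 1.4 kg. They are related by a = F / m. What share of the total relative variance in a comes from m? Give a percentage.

(δa/a)² = (1·δF/F)² + (-1·δm/m)²
  F term: (1×0.0833)² = 0.00694
  m term: (-1×0.0383)² = 0.00146
Total = 0.00841. Share from m = 0.00146/0.00841 = 0.174.

17.4%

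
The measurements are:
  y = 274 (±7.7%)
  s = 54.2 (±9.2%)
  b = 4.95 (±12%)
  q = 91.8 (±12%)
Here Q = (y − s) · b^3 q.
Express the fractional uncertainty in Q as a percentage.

Let u = y − s = 220. δu = √(δy² + δs²) = √(445 + 24.9) = 21.7, so δu/u = 0.0986.
Q is then a monomial in u, b, q:
δQ/Q = √((δu/u)² + (3·δb/b)² + (1·δq/q)²) = √(0.00973 + 0.130 + 0.0144) = 0.392

39.2%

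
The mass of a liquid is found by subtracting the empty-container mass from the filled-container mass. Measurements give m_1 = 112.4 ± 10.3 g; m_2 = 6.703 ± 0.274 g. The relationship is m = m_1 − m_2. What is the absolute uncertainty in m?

Each term contributes (cᵢ δxᵢ)² to (δm)²:
  (δm_1)² = 106;  (δm_2)² = 0.0751
δm = √(106) = 10.3 g

10.3 g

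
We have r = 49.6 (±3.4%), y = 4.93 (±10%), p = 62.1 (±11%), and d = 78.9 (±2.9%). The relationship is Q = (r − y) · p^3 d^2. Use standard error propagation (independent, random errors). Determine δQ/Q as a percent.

Let u = r − y = 44.7. δu = √(δr² + δy²) = √(2.84 + 0.243) = 1.76, so δu/u = 0.0393.
Q is then a monomial in u, p, d:
δQ/Q = √((δu/u)² + (3·δp/p)² + (2·δd/d)²) = √(0.00155 + 0.109 + 0.00336) = 0.337

33.7%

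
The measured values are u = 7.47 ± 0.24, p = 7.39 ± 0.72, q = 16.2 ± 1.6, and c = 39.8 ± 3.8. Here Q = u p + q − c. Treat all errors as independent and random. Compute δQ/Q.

0.222

Let w = u·p = 55.2. δw/w = √((1·δu/u)² + (1·δp/p)²) = √(0.00103 + 0.00949) = 0.103, so δw = 5.66.
Q = w + q − c: δQ = √(δw² + δq² + δc²) = √(32.1 + 2.56 + 14.4) = 7.01
Q = 31.6, so δQ/Q = 7.01/31.6 = 0.222.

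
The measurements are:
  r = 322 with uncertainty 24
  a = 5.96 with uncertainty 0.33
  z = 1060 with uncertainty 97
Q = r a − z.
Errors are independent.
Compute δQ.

Let p = r·a = 1920. δp/p = √((1·δr/r)² + (1·δa/a)²) = √(0.00556 + 0.00307) = 0.0928, so δp = 178.
Q = p − z: δQ = √(δp² + δz²) = √(31800 + 9410) = 203

203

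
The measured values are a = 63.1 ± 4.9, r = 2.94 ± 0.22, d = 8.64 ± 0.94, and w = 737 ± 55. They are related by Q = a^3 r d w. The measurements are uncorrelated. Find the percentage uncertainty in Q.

27.8%

Since Q is a product/quotient, work with relative uncertainties:
  (3·δa/a)² = (3×0.0777)² = 0.0543;  (1·δr/r)² = (1×0.0748)² = 0.00560;  (1·δd/d)² = (1×0.109)² = 0.0118;  (1·δw/w)² = (1×0.0746)² = 0.00557
δQ/Q = √(0.0773) = 0.278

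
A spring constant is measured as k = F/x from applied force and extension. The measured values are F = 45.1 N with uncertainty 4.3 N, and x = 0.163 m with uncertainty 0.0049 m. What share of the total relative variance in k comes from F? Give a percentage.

91.0%

(δk/k)² = (1·δF/F)² + (-1·δx/x)²
  F term: (1×0.0953)² = 0.00909
  x term: (-1×0.0301)² = 0.000904
Total = 0.00999. Share from F = 0.00909/0.00999 = 0.910.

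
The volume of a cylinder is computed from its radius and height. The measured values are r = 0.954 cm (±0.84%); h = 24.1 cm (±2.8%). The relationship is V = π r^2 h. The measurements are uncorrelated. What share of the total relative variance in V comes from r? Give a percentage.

(δV/V)² = (2·δr/r)² + (1·δh/h)²
  r term: (2×0.00840)² = 0.000282
  h term: (1×0.0280)² = 0.000784
Total = 0.00107. Share from r = 0.000282/0.00107 = 0.265.

26.5%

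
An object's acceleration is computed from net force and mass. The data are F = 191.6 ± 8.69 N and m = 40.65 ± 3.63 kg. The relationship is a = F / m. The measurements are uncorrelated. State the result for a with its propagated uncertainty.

For a monomial a ∝ F, m^-1, fractional errors add in quadrature:
  (1·δF/F)² = (1×0.0454)² = 0.00206;  (-1·δm/m)² = (-1×0.0893)² = 0.00797
δa/a = √(0.0100) = 0.100
a = 4.713 m/s^2, so δa = 0.100 × 4.713 = 0.472 m/s^2.

4.713 ± 0.472 m/s^2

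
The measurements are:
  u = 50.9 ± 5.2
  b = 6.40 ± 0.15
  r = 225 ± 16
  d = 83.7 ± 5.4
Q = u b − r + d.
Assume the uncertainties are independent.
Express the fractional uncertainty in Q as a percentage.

Let p = u·b = 326. δp/p = √((1·δu/u)² + (1·δb/b)²) = √(0.0104 + 0.000549) = 0.105, so δp = 34.1.
Q = p − r + d: δQ = √(δp² + δr² + δd²) = √(1170 + 256 + 29.2) = 38.1
Q = 184, so δQ/Q = 38.1/184 = 0.207.

20.7%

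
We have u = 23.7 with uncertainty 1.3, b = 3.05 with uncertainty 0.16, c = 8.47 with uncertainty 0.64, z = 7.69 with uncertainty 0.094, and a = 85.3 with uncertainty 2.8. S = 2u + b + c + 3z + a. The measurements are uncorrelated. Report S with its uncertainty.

167 ± 3.89

Absolute uncertainties add in quadrature for a linear combination:
  (2·δu)² = 6.76;  (δb)² = 0.0256;  (δc)² = 0.410;  (3·δz)² = 0.0795;  (δa)² = 7.84
δS = √(15.1) = 3.89
S = 167.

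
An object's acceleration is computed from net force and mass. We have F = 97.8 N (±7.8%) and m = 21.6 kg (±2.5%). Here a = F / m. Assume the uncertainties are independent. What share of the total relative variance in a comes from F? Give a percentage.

(δa/a)² = (1·δF/F)² + (-1·δm/m)²
  F term: (1×0.0780)² = 0.00608
  m term: (-1×0.0250)² = 0.000625
Total = 0.00671. Share from F = 0.00608/0.00671 = 0.907.

90.7%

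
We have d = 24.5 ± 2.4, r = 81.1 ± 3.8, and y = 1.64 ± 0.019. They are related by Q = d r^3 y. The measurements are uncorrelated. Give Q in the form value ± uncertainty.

For a monomial Q ∝ d, r^3, y, fractional errors add in quadrature:
  (1·δd/d)² = (1×0.0980)² = 0.00960;  (3·δr/r)² = (3×0.0469)² = 0.0198;  (1·δy/y)² = (1×0.0116)² = 0.000134
δQ/Q = √(0.0295) = 0.172
Q = 2.14e+07, so δQ = 0.172 × 2.14e+07 = 3.68e+06.

(2.14 ± 0.368) × 10^7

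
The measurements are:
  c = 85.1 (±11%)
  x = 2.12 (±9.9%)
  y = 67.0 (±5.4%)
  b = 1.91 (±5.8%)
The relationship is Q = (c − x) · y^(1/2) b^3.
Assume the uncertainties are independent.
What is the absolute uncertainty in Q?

Let u = c − x = 83.0. δu = √(δc² + δx²) = √(87.6 + 0.0440) = 9.36, so δu/u = 0.113.
Q is then a monomial in u, y, b:
δQ/Q = √((δu/u)² + (½·δy/y)² + (3·δb/b)²) = √(0.0127 + 0.000729 + 0.0303) = 0.209
Q = 4730, so δQ = 0.209 × 4730 = 990.

990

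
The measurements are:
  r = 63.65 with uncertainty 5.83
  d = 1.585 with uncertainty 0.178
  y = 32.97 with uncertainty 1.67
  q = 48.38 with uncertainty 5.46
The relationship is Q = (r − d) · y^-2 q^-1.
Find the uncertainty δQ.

Let u = r − d = 62.06. δu = √(δr² + δd²) = √(34.0 + 0.0317) = 5.83, so δu/u = 0.0940.
Q is then a monomial in u, y, q:
δQ/Q = √((δu/u)² + (-2·δy/y)² + (-1·δq/q)²) = √(0.00883 + 0.0103 + 0.0127) = 0.178
Q = 0.001180, so δQ = 0.178 × 0.001180 = 0.000211.

0.000211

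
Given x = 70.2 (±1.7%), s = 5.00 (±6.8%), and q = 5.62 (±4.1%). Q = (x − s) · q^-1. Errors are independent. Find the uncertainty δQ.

0.524

Let u = x − s = 65.2. δu = √(δx² + δs²) = √(1.42 + 0.116) = 1.24, so δu/u = 0.0190.
Q is then a monomial in u, q:
δQ/Q = √((δu/u)² + (-1·δq/q)²) = √(0.000362 + 0.00168) = 0.0452
Q = 11.6, so δQ = 0.0452 × 11.6 = 0.524.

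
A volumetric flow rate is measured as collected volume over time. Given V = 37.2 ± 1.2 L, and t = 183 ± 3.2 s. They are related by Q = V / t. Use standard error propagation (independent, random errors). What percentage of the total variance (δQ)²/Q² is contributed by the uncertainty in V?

77.3%

(δQ/Q)² = (1·δV/V)² + (-1·δt/t)²
  V term: (1×0.0323)² = 0.00104
  t term: (-1×0.0175)² = 0.000306
Total = 0.00135. Share from V = 0.00104/0.00135 = 0.773.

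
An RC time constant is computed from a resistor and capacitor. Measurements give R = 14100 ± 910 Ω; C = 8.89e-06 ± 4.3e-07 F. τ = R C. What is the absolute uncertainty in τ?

Each factor contributes (exponent × relative error)² to (δτ/τ)²:
  (1·δR/R)² = (1×0.0645)² = 0.00417;  (1·δC/C)² = (1×0.0484)² = 0.00234
δτ/τ = √(0.00650) = 0.0807
τ = 0.125 s, so δτ = 0.0807 × 0.125 = 0.0101 s.

0.0101 s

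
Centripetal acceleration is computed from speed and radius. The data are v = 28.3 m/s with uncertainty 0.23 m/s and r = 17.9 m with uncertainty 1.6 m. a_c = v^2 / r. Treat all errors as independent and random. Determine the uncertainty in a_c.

a_c is a product of powers, so relative uncertainties combine in quadrature:
  (2·δv/v)² = (2×0.00813)² = 0.000264;  (-1·δr/r)² = (-1×0.0894)² = 0.00799
δa_c/a_c = √(0.00825) = 0.0909
a_c = 44.7 m/s^2, so δa_c = 0.0909 × 44.7 = 4.06 m/s^2.

4.06 m/s^2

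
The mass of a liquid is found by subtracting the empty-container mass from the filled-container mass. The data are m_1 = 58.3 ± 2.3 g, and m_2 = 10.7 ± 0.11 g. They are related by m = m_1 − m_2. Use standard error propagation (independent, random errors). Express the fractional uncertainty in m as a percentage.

m is a linear combination, so absolute uncertainties add in quadrature:
  (δm_1)² = 5.29;  (δm_2)² = 0.0121
δm = √(5.30) = 2.30 g
m = 47.6 g, so δm/m = 2.30/47.6 = 0.0484.

4.84%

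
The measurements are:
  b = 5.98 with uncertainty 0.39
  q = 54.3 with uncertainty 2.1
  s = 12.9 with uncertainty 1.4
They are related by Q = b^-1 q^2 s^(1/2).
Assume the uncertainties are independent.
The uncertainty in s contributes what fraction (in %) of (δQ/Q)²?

(δQ/Q)² = (-1·δb/b)² + (2·δq/q)² + (½·δs/s)²
  b term: (-1×0.0652)² = 0.00425
  q term: (2×0.0387)² = 0.00598
  s term: (0.5×0.109)² = 0.00294
Total = 0.0132. Share from s = 0.00294/0.0132 = 0.223.

22.3%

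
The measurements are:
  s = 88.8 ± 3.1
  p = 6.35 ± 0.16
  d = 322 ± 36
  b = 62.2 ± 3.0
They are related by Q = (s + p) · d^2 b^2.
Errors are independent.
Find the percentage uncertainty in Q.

Let u = s + p = 95.1. δu = √(δs² + δp²) = √(9.61 + 0.0256) = 3.10, so δu/u = 0.0326.
Q is then a monomial in u, d, b:
δQ/Q = √((δu/u)² + (2·δd/d)² + (2·δb/b)²) = √(0.00106 + 0.0500 + 0.00931) = 0.246

24.6%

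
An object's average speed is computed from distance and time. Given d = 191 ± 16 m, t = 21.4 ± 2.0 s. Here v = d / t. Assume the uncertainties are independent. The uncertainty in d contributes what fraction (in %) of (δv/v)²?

44.5%

(δv/v)² = (1·δd/d)² + (-1·δt/t)²
  d term: (1×0.0838)² = 0.00702
  t term: (-1×0.0935)² = 0.00873
Total = 0.0158. Share from d = 0.00702/0.0158 = 0.445.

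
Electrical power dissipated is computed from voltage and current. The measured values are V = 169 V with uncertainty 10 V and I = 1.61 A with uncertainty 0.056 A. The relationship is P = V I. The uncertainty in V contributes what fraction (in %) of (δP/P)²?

74.3%

(δP/P)² = (1·δV/V)² + (1·δI/I)²
  V term: (1×0.0592)² = 0.00350
  I term: (1×0.0348)² = 0.00121
Total = 0.00471. Share from V = 0.00350/0.00471 = 0.743.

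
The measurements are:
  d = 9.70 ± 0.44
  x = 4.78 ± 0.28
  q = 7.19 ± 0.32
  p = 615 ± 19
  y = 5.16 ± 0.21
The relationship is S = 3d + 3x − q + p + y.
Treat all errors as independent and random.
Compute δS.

S is a linear combination, so absolute uncertainties add in quadrature:
  (3·δd)² = 1.74;  (3·δx)² = 0.706;  (δq)² = 0.102;  (δp)² = 361;  (δy)² = 0.0441
δS = √(364) = 19.1

19.1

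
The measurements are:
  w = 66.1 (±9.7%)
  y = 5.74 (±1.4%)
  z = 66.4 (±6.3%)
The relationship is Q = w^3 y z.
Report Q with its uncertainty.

(1.10 ± 0.328) × 10^8

Relative error in a monomial: (δQ/Q)² = Σ (nᵢ · δxᵢ/xᵢ)².
  (3·δw/w)² = (3×0.0970)² = 0.0847;  (1·δy/y)² = (1×0.0140)² = 0.000196;  (1·δz/z)² = (1×0.0630)² = 0.00397
δQ/Q = √(0.0888) = 0.298
Q = 1.1e+08, so δQ = 0.298 × 1.1e+08 = 3.28e+07.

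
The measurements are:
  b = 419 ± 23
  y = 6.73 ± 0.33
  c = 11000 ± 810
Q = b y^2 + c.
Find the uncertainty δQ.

2280

Let p = b·y^2 = 19000. δp/p = √((1·δb/b)² + (2·δy/y)²) = √(0.00301 + 0.00962) = 0.112, so δp = 2130.
Q = p + c: δQ = √(δp² + δc²) = √(4.55e+06 + 6.56e+05) = 2280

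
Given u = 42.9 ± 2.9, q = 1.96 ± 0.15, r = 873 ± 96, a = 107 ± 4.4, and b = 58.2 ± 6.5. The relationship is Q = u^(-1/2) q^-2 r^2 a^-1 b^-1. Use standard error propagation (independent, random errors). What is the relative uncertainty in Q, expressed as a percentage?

Products/powers → add relative errors in quadrature, weighted by exponent:
  (−½·δu/u)² = (-0.5×0.0676)² = 0.00114;  (-2·δq/q)² = (-2×0.0765)² = 0.0234;  (2·δr/r)² = (2×0.110)² = 0.0484;  (-1·δa/a)² = (-1×0.0411)² = 0.00169;  (-1·δb/b)² = (-1×0.112)² = 0.0125
δQ/Q = √(0.0871) = 0.295

29.5%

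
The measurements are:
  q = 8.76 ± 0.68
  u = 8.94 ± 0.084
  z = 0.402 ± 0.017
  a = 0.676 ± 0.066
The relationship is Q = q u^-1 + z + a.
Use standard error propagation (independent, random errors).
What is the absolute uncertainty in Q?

0.103

Let p = q·u^-1 = 0.980. δp/p = √((1·δq/q)² + (-1·δu/u)²) = √(0.00603 + 8.83e-05) = 0.0782, so δp = 0.0766.
Q = p + z + a: δQ = √(δp² + δz² + δa²) = √(0.00587 + 0.000289 + 0.00436) = 0.103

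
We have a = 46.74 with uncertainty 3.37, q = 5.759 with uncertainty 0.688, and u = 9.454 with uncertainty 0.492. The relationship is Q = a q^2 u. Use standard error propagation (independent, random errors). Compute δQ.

3740

Since Q is a product/quotient, work with relative uncertainties:
  (1·δa/a)² = (1×0.0721)² = 0.00520;  (2·δq/q)² = (2×0.119)² = 0.0571;  (1·δu/u)² = (1×0.0520)² = 0.00271
δQ/Q = √(0.0650) = 0.255
Q = 14660, so δQ = 0.255 × 14660 = 3740.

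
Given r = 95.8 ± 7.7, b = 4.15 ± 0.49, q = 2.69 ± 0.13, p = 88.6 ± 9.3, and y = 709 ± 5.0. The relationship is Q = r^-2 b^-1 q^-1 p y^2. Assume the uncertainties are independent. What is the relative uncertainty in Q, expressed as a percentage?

23.1%

For a monomial Q ∝ r^-2, b^-1, q^-1, p, y^2, fractional errors add in quadrature:
  (-2·δr/r)² = (-2×0.0804)² = 0.0258;  (-1·δb/b)² = (-1×0.118)² = 0.0139;  (-1·δq/q)² = (-1×0.0483)² = 0.00234;  (1·δp/p)² = (1×0.105)² = 0.0110;  (2·δy/y)² = (2×0.00705)² = 0.000199
δQ/Q = √(0.0533) = 0.231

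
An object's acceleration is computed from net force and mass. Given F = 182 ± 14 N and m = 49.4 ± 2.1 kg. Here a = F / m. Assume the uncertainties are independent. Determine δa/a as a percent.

8.79%

Products/powers → add relative errors in quadrature, weighted by exponent:
  (1·δF/F)² = (1×0.0769)² = 0.00592;  (-1·δm/m)² = (-1×0.0425)² = 0.00181
δa/a = √(0.00772) = 0.0879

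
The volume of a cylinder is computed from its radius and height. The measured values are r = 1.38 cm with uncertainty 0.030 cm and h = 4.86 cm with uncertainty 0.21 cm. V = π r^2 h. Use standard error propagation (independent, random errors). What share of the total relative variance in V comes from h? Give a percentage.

49.7%

(δV/V)² = (2·δr/r)² + (1·δh/h)²
  r term: (2×0.0217)² = 0.00189
  h term: (1×0.0432)² = 0.00187
Total = 0.00376. Share from h = 0.00187/0.00376 = 0.497.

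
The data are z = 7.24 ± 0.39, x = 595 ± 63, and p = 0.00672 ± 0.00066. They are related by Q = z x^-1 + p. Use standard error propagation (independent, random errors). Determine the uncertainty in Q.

0.00159

Let w = z·x^-1 = 0.0122. δw/w = √((1·δz/z)² + (-1·δx/x)²) = √(0.00290 + 0.0112) = 0.119, so δw = 0.00145.
Q = w + p: δQ = √(δw² + δp²) = √(2.09e-06 + 4.36e-07) = 0.00159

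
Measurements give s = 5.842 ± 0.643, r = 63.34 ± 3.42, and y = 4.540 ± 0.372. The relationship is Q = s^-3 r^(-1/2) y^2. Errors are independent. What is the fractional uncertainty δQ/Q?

0.370

Products/powers → add relative errors in quadrature, weighted by exponent:
  (-3·δs/s)² = (-3×0.110)² = 0.109;  (−½·δr/r)² = (-0.5×0.0540)² = 0.000729;  (2·δy/y)² = (2×0.0819)² = 0.0269
δQ/Q = √(0.137) = 0.370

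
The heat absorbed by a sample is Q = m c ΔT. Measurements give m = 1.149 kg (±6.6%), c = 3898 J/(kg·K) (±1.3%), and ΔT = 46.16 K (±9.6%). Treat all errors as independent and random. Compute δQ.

24200 J

Products/powers → add relative errors in quadrature, weighted by exponent:
  (1·δm/m)² = (1×0.0660)² = 0.00436;  (1·δc/c)² = (1×0.0130)² = 0.000169;  (1·δΔT/ΔT)² = (1×0.0960)² = 0.00922
δQ/Q = √(0.0137) = 0.117
Q = 206700 J, so δQ = 0.117 × 206700 = 24200 J.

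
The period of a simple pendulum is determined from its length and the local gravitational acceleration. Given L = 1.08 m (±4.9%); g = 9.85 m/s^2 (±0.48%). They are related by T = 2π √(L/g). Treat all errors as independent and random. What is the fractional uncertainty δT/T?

Relative error in a monomial: (δT/T)² = Σ (nᵢ · δxᵢ/xᵢ)².
  (½·δL/L)² = (0.5×0.0490)² = 0.000600;  (−½·δg/g)² = (-0.5×0.00480)² = 5.76e-06
δT/T = √(0.000606) = 0.0246

0.0246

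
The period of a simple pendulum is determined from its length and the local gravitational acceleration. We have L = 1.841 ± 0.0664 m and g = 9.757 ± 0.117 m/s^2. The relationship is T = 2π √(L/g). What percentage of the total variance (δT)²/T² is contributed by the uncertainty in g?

9.95%

(δT/T)² = (½·δL/L)² + (−½·δg/g)²
  L term: (0.5×0.0361)² = 0.000325
  g term: (-0.5×0.0120)² = 3.59e-05
Total = 0.000361. Share from g = 3.59e-05/0.000361 = 0.0995.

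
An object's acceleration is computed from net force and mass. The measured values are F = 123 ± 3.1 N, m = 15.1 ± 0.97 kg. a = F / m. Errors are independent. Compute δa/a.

Each factor contributes (exponent × relative error)² to (δa/a)²:
  (1·δF/F)² = (1×0.0252)² = 0.000635;  (-1·δm/m)² = (-1×0.0642)² = 0.00413
δa/a = √(0.00476) = 0.0690

0.0690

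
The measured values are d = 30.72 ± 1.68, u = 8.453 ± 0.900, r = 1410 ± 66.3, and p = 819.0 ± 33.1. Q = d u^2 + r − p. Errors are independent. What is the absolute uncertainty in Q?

Let w = d·u^2 = 2195. δw/w = √((1·δd/d)² + (2·δu/u)²) = √(0.00299 + 0.0453) = 0.220, so δw = 483.
Q = w + r − p: δQ = √(δw² + δr² + δp²) = √(2.33e+05 + 4400 + 1100) = 488

488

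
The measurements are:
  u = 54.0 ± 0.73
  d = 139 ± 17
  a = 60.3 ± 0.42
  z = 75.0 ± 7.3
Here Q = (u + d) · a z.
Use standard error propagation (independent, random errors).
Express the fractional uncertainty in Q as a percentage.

13.2%

Let w = u + d = 193. δw = √(δu² + δd²) = √(0.533 + 289) = 17.0, so δw/w = 0.0882.
Q is then a monomial in w, a, z:
δQ/Q = √((δw/w)² + (1·δa/a)² + (1·δz/z)²) = √(0.00777 + 4.85e-05 + 0.00947) = 0.132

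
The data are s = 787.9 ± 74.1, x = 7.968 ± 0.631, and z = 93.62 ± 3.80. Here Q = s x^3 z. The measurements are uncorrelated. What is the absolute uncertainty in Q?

9.65e+06

Since Q is a product/quotient, work with relative uncertainties:
  (1·δs/s)² = (1×0.0940)² = 0.00884;  (3·δx/x)² = (3×0.0792)² = 0.0564;  (1·δz/z)² = (1×0.0406)² = 0.00165
δQ/Q = √(0.0669) = 0.259
Q = 3.732e+07, so δQ = 0.259 × 3.732e+07 = 9.65e+06.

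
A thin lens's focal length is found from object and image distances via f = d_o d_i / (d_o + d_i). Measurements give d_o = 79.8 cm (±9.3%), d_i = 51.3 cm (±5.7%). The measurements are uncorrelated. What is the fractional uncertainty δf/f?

0.0503

∂f/∂d_o = (d_i/(d_o+d_i))² = 0.153;  ∂f/∂d_i = (d_o/(d_o+d_i))² = 0.371
δf = √((∂f/∂d_o · δd_o)² + (∂f/∂d_i · δd_i)²) = √(1.29 + 1.17) = 1.57 cm
f = 31.2 cm, so δf/f = 1.57/31.2 = 0.0503.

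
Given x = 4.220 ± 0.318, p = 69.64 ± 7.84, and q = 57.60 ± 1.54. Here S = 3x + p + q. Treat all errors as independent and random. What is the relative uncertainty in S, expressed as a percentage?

Sums and differences: (δS)² = Σ (cᵢ δxᵢ)².
  (3·δx)² = 0.910;  (δp)² = 61.5;  (δq)² = 2.37
δS = √(64.7) = 8.05
S = 139.9, so δS/S = 8.05/139.9 = 0.0575.

5.75%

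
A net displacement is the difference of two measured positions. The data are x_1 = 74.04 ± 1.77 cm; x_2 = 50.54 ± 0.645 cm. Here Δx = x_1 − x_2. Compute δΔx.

Sums and differences: (δΔx)² = Σ (cᵢ δxᵢ)².
  (δx_1)² = 3.13;  (δx_2)² = 0.416
δΔx = √(3.55) = 1.88 cm

1.88 cm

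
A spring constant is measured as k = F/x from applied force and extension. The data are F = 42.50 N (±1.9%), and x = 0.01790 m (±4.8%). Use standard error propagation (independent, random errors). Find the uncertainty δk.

Each factor contributes (exponent × relative error)² to (δk/k)²:
  (1·δF/F)² = (1×0.0190)² = 0.000361;  (-1·δx/x)² = (-1×0.0480)² = 0.00230
δk/k = √(0.00266) = 0.0516
k = 2374 N/m, so δk = 0.0516 × 2374 = 123 N/m.

123 N/m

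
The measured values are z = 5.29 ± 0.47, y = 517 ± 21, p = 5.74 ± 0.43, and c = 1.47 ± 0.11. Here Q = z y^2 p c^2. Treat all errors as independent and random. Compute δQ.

3.62e+06

Each factor contributes (exponent × relative error)² to (δQ/Q)²:
  (1·δz/z)² = (1×0.0888)² = 0.00789;  (2·δy/y)² = (2×0.0406)² = 0.00660;  (1·δp/p)² = (1×0.0749)² = 0.00561;  (2·δc/c)² = (2×0.0748)² = 0.0224
δQ/Q = √(0.0425) = 0.206
Q = 1.75e+07, so δQ = 0.206 × 1.75e+07 = 3.62e+06.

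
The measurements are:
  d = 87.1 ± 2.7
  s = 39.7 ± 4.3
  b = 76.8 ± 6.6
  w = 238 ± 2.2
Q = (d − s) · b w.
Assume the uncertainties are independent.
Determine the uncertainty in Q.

1.19e+05

Let u = d − s = 47.4. δu = √(δd² + δs²) = √(7.29 + 18.5) = 5.08, so δu/u = 0.107.
Q is then a monomial in u, b, w:
δQ/Q = √((δu/u)² + (1·δb/b)² + (1·δw/w)²) = √(0.0115 + 0.00739 + 8.54e-05) = 0.138
Q = 8.66e+05, so δQ = 0.138 × 8.66e+05 = 1.19e+05.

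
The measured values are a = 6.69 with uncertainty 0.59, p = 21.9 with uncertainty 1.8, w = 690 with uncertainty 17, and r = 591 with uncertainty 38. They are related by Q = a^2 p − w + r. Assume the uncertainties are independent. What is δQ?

195

Let h = a^2·p = 980. δh/h = √((2·δa/a)² + (1·δp/p)²) = √(0.0311 + 0.00676) = 0.195, so δh = 191.
Q = h − w + r: δQ = √(δh² + δw² + δr²) = √(36400 + 289 + 1440) = 195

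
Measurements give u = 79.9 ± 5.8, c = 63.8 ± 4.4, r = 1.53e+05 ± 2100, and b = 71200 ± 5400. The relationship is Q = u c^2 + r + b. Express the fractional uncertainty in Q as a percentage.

9.29%

Let p = u·c^2 = 3.25e+05. δp/p = √((1·δu/u)² + (2·δc/c)²) = √(0.00527 + 0.0190) = 0.156, so δp = 50700.
Q = p + r + b: δQ = √(δp² + δr² + δb²) = √(2.57e+09 + 4.41e+06 + 2.92e+07) = 51000
Q = 5.49e+05, so δQ/Q = 51000/5.49e+05 = 0.0929.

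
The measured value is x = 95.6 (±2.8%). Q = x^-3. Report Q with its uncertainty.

Q ∝ x^-3, so δQ/Q = |-3| · δx/x = 3 × 0.0280 = 0.0840.
Q = 1.14e-06, so δQ = 0.0840 × 1.14e-06 = 9.61e-08.

(1.14 ± 0.0961) × 10^-6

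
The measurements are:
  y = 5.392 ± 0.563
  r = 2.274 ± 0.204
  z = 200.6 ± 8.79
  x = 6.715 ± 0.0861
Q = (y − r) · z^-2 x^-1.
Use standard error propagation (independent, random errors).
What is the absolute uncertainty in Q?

Let u = y − r = 3.118. δu = √(δy² + δr²) = √(0.317 + 0.0416) = 0.599, so δu/u = 0.192.
Q is then a monomial in u, z, x:
δQ/Q = √((δu/u)² + (-2·δz/z)² + (-1·δx/x)²) = √(0.0369 + 0.00768 + 0.000164) = 0.211
Q = 1.154e-05, so δQ = 0.211 × 1.154e-05 = 2.44e-06.

2.44e-06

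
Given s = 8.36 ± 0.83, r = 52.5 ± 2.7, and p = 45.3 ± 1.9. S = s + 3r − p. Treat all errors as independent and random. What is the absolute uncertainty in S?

8.36

Absolute uncertainties add in quadrature for a linear combination:
  (δs)² = 0.689;  (3·δr)² = 65.6;  (δp)² = 3.61
δS = √(69.9) = 8.36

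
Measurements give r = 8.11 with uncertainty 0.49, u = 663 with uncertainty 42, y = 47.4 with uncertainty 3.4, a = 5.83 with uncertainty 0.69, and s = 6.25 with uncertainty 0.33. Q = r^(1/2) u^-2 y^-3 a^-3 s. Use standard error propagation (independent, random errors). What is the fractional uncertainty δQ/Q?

0.438

Relative error in a monomial: (δQ/Q)² = Σ (nᵢ · δxᵢ/xᵢ)².
  (½·δr/r)² = (0.5×0.0604)² = 0.000913;  (-2·δu/u)² = (-2×0.0633)² = 0.0161;  (-3·δy/y)² = (-3×0.0717)² = 0.0463;  (-3·δa/a)² = (-3×0.118)² = 0.126;  (1·δs/s)² = (1×0.0528)² = 0.00279
δQ/Q = √(0.192) = 0.438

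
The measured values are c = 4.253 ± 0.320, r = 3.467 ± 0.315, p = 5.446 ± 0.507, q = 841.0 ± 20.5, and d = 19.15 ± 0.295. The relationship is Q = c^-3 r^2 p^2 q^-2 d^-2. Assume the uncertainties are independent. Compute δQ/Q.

0.349

Q is a product of powers, so relative uncertainties combine in quadrature:
  (-3·δc/c)² = (-3×0.0752)² = 0.0510;  (2·δr/r)² = (2×0.0909)² = 0.0330;  (2·δp/p)² = (2×0.0931)² = 0.0347;  (-2·δq/q)² = (-2×0.0244)² = 0.00238;  (-2·δd/d)² = (-2×0.0154)² = 0.000949
δQ/Q = √(0.122) = 0.349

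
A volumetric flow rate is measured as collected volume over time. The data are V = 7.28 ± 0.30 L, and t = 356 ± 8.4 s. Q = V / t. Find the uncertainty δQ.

0.000971 L/s

Q is a product of powers, so relative uncertainties combine in quadrature:
  (1·δV/V)² = (1×0.0412)² = 0.00170;  (-1·δt/t)² = (-1×0.0236)² = 0.000557
δQ/Q = √(0.00225) = 0.0475
Q = 0.0204 L/s, so δQ = 0.0475 × 0.0204 = 0.000971 L/s.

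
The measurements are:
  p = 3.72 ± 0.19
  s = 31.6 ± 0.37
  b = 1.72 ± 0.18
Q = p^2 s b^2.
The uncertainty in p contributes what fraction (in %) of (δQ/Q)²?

(δQ/Q)² = (2·δp/p)² + (1·δs/s)² + (2·δb/b)²
  p term: (2×0.0511)² = 0.0104
  s term: (1×0.0117)² = 0.000137
  b term: (2×0.105)² = 0.0438
Total = 0.0544. Share from p = 0.0104/0.0544 = 0.192.

19.2%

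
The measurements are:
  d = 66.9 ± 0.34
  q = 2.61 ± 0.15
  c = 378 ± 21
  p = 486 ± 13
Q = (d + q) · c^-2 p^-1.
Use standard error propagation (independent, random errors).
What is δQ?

Let u = d + q = 69.5. δu = √(δd² + δq²) = √(0.116 + 0.0225) = 0.372, so δu/u = 0.00535.
Q is then a monomial in u, c, p:
δQ/Q = √((δu/u)² + (-2·δc/c)² + (-1·δp/p)²) = √(2.86e-05 + 0.0123 + 0.000716) = 0.114
Q = 1e-06, so δQ = 0.114 × 1e-06 = 1.15e-07.

1.15e-07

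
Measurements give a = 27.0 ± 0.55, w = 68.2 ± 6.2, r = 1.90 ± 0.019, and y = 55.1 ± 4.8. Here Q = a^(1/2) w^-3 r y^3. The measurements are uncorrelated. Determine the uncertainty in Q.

Each factor contributes (exponent × relative error)² to (δQ/Q)²:
  (½·δa/a)² = (0.5×0.0204)² = 0.000104;  (-3·δw/w)² = (-3×0.0909)² = 0.0744;  (1·δr/r)² = (1×0.0100)² = 0.000100;  (3·δy/y)² = (3×0.0871)² = 0.0683
δQ/Q = √(0.143) = 0.378
Q = 5.21, so δQ = 0.378 × 5.21 = 1.97.

1.97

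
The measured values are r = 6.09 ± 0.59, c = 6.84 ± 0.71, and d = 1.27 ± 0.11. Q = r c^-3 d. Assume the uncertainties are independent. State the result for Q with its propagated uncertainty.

For a monomial Q ∝ r, c^-3, d, fractional errors add in quadrature:
  (1·δr/r)² = (1×0.0969)² = 0.00939;  (-3·δc/c)² = (-3×0.104)² = 0.0970;  (1·δd/d)² = (1×0.0866)² = 0.00750
δQ/Q = √(0.114) = 0.337
Q = 0.0242, so δQ = 0.337 × 0.0242 = 0.00816.

0.0242 ± 0.00816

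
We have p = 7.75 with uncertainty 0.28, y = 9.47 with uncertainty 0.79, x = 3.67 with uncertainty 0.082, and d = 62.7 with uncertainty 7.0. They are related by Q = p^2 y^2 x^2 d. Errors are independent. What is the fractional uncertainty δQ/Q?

For a monomial Q ∝ p^2, y^2, x^2, d, fractional errors add in quadrature:
  (2·δp/p)² = (2×0.0361)² = 0.00522;  (2·δy/y)² = (2×0.0834)² = 0.0278;  (2·δx/x)² = (2×0.0223)² = 0.00200;  (1·δd/d)² = (1×0.112)² = 0.0125
δQ/Q = √(0.0475) = 0.218

0.218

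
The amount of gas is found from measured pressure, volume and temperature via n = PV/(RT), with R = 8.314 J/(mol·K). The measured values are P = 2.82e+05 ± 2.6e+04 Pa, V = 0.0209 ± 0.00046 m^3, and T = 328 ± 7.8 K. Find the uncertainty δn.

0.211 mol

Products/powers → add relative errors in quadrature, weighted by exponent:
  (1·δP/P)² = (1×0.0922)² = 0.00850;  (1·δV/V)² = (1×0.0220)² = 0.000484;  (-1·δT/T)² = (-1×0.0238)² = 0.000566
δn/n = √(0.00955) = 0.0977
n = 2.16 mol, so δn = 0.0977 × 2.16 = 0.211 mol.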